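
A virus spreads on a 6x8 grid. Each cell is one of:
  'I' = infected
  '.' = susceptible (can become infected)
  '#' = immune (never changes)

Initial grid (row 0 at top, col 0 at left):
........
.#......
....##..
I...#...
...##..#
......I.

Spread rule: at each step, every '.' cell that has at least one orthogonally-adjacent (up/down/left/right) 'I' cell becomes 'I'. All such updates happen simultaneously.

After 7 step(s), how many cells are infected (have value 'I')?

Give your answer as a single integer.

Step 0 (initial): 2 infected
Step 1: +6 new -> 8 infected
Step 2: +8 new -> 16 infected
Step 3: +9 new -> 25 infected
Step 4: +6 new -> 31 infected
Step 5: +5 new -> 36 infected
Step 6: +4 new -> 40 infected
Step 7: +1 new -> 41 infected

Answer: 41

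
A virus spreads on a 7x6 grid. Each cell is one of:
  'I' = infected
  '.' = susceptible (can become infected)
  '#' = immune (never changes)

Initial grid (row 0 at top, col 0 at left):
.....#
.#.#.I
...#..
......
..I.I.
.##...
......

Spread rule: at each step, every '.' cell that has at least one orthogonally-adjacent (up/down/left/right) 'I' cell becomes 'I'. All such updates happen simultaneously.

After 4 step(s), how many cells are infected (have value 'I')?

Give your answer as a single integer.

Step 0 (initial): 3 infected
Step 1: +8 new -> 11 infected
Step 2: +10 new -> 21 infected
Step 3: +7 new -> 28 infected
Step 4: +4 new -> 32 infected

Answer: 32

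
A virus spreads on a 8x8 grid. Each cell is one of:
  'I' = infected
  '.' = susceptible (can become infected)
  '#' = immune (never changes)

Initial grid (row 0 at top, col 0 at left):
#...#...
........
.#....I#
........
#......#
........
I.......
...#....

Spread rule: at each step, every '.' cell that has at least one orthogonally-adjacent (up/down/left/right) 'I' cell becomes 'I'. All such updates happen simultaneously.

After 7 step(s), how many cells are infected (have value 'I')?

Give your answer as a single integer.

Answer: 57

Derivation:
Step 0 (initial): 2 infected
Step 1: +6 new -> 8 infected
Step 2: +10 new -> 18 infected
Step 3: +11 new -> 29 infected
Step 4: +11 new -> 40 infected
Step 5: +10 new -> 50 infected
Step 6: +5 new -> 55 infected
Step 7: +2 new -> 57 infected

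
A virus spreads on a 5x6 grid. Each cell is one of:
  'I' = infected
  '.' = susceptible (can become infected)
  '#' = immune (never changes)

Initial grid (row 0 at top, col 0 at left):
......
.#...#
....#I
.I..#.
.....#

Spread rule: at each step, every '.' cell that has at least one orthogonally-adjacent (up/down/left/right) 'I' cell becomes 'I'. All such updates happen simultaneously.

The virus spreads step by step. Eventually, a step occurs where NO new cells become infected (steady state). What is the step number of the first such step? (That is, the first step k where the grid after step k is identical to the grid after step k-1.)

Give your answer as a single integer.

Answer: 8

Derivation:
Step 0 (initial): 2 infected
Step 1: +5 new -> 7 infected
Step 2: +5 new -> 12 infected
Step 3: +4 new -> 16 infected
Step 4: +4 new -> 20 infected
Step 5: +3 new -> 23 infected
Step 6: +1 new -> 24 infected
Step 7: +1 new -> 25 infected
Step 8: +0 new -> 25 infected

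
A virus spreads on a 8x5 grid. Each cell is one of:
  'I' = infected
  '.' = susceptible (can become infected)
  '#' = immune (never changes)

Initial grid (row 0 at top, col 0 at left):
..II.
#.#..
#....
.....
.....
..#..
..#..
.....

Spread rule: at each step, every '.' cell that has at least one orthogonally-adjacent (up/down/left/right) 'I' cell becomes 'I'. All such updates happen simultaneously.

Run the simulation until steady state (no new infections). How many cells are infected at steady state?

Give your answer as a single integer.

Answer: 35

Derivation:
Step 0 (initial): 2 infected
Step 1: +3 new -> 5 infected
Step 2: +4 new -> 9 infected
Step 3: +4 new -> 13 infected
Step 4: +4 new -> 17 infected
Step 5: +5 new -> 22 infected
Step 6: +4 new -> 26 infected
Step 7: +4 new -> 30 infected
Step 8: +4 new -> 34 infected
Step 9: +1 new -> 35 infected
Step 10: +0 new -> 35 infected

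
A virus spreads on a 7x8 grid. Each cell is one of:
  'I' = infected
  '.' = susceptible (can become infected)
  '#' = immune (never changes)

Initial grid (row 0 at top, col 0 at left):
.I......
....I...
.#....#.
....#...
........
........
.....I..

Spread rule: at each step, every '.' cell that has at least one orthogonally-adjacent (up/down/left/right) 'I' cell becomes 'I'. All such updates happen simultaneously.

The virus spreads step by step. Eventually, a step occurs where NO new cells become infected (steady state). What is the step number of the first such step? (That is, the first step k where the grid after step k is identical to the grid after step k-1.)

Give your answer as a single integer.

Answer: 7

Derivation:
Step 0 (initial): 3 infected
Step 1: +10 new -> 13 infected
Step 2: +12 new -> 25 infected
Step 3: +11 new -> 36 infected
Step 4: +9 new -> 45 infected
Step 5: +6 new -> 51 infected
Step 6: +2 new -> 53 infected
Step 7: +0 new -> 53 infected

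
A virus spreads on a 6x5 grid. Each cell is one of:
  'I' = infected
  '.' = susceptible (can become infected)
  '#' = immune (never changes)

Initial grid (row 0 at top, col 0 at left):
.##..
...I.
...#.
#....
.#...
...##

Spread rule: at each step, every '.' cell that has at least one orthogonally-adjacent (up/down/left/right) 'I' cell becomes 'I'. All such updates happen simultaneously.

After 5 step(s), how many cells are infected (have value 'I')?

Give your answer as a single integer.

Answer: 20

Derivation:
Step 0 (initial): 1 infected
Step 1: +3 new -> 4 infected
Step 2: +4 new -> 8 infected
Step 3: +4 new -> 12 infected
Step 4: +6 new -> 18 infected
Step 5: +2 new -> 20 infected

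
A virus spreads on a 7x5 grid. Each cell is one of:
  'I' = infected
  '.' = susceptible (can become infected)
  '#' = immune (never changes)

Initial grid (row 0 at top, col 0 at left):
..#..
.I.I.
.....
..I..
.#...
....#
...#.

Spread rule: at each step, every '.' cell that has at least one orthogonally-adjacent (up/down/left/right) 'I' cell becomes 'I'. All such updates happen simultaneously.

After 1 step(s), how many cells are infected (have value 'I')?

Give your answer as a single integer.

Answer: 14

Derivation:
Step 0 (initial): 3 infected
Step 1: +11 new -> 14 infected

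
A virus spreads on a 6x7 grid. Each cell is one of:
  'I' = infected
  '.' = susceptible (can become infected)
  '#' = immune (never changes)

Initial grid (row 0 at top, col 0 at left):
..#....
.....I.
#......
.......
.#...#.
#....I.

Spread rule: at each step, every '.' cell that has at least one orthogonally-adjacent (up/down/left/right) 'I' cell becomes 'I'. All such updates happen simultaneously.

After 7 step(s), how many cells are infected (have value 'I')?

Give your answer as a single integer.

Step 0 (initial): 2 infected
Step 1: +6 new -> 8 infected
Step 2: +9 new -> 17 infected
Step 3: +7 new -> 24 infected
Step 4: +5 new -> 29 infected
Step 5: +4 new -> 33 infected
Step 6: +2 new -> 35 infected
Step 7: +1 new -> 36 infected

Answer: 36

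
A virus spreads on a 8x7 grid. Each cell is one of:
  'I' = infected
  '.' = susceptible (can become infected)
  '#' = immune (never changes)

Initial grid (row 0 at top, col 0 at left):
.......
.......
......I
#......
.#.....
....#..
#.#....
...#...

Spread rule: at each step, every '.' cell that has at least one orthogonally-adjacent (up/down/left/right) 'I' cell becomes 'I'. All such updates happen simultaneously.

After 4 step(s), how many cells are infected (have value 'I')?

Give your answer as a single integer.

Answer: 22

Derivation:
Step 0 (initial): 1 infected
Step 1: +3 new -> 4 infected
Step 2: +5 new -> 9 infected
Step 3: +6 new -> 15 infected
Step 4: +7 new -> 22 infected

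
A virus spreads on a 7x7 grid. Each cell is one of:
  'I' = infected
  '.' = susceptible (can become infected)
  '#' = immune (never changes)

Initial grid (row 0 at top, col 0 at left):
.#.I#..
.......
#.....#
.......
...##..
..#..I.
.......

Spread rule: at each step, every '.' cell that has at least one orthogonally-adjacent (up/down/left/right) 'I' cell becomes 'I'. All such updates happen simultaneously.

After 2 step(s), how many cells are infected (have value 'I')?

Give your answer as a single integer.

Step 0 (initial): 2 infected
Step 1: +6 new -> 8 infected
Step 2: +8 new -> 16 infected

Answer: 16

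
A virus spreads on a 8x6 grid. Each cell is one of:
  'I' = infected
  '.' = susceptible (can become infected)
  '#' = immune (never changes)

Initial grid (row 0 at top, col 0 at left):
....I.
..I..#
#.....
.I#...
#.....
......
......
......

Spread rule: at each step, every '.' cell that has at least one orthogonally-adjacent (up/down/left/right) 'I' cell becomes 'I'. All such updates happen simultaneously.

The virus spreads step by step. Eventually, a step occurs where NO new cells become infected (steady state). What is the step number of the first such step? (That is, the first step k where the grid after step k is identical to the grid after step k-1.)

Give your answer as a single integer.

Step 0 (initial): 3 infected
Step 1: +10 new -> 13 infected
Step 2: +6 new -> 19 infected
Step 3: +8 new -> 27 infected
Step 4: +6 new -> 33 infected
Step 5: +5 new -> 38 infected
Step 6: +3 new -> 41 infected
Step 7: +2 new -> 43 infected
Step 8: +1 new -> 44 infected
Step 9: +0 new -> 44 infected

Answer: 9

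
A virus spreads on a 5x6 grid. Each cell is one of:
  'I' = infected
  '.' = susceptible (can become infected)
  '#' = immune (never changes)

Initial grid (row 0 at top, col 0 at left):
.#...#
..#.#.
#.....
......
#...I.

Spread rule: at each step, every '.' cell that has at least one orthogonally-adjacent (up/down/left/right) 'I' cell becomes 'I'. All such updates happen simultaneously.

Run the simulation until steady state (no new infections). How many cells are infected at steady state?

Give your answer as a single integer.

Answer: 24

Derivation:
Step 0 (initial): 1 infected
Step 1: +3 new -> 4 infected
Step 2: +4 new -> 8 infected
Step 3: +4 new -> 12 infected
Step 4: +4 new -> 16 infected
Step 5: +3 new -> 19 infected
Step 6: +3 new -> 22 infected
Step 7: +1 new -> 23 infected
Step 8: +1 new -> 24 infected
Step 9: +0 new -> 24 infected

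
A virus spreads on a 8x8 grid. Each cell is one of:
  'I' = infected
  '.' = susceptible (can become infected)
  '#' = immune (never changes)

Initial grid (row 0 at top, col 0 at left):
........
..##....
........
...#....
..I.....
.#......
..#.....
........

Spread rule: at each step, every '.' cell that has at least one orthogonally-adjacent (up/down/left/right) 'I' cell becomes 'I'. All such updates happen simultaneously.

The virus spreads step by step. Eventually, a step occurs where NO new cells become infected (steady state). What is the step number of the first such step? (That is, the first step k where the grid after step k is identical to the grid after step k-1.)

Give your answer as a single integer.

Step 0 (initial): 1 infected
Step 1: +4 new -> 5 infected
Step 2: +5 new -> 10 infected
Step 3: +8 new -> 18 infected
Step 4: +9 new -> 27 infected
Step 5: +12 new -> 39 infected
Step 6: +10 new -> 49 infected
Step 7: +6 new -> 55 infected
Step 8: +3 new -> 58 infected
Step 9: +1 new -> 59 infected
Step 10: +0 new -> 59 infected

Answer: 10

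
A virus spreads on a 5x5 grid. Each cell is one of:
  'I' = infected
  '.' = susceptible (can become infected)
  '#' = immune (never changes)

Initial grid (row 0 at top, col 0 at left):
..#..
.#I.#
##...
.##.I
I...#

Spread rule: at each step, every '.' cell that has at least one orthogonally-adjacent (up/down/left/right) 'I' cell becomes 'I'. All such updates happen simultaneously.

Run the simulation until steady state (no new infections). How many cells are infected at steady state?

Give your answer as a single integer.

Answer: 14

Derivation:
Step 0 (initial): 3 infected
Step 1: +6 new -> 9 infected
Step 2: +4 new -> 13 infected
Step 3: +1 new -> 14 infected
Step 4: +0 new -> 14 infected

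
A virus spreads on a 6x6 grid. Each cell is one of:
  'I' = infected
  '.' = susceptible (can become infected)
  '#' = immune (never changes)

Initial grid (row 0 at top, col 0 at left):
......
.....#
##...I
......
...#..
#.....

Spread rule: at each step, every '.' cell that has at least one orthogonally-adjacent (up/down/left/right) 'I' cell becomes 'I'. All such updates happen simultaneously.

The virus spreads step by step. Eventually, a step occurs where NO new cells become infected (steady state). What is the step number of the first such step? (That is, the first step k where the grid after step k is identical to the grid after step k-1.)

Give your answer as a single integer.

Step 0 (initial): 1 infected
Step 1: +2 new -> 3 infected
Step 2: +4 new -> 7 infected
Step 3: +6 new -> 13 infected
Step 4: +5 new -> 18 infected
Step 5: +5 new -> 23 infected
Step 6: +5 new -> 28 infected
Step 7: +3 new -> 31 infected
Step 8: +0 new -> 31 infected

Answer: 8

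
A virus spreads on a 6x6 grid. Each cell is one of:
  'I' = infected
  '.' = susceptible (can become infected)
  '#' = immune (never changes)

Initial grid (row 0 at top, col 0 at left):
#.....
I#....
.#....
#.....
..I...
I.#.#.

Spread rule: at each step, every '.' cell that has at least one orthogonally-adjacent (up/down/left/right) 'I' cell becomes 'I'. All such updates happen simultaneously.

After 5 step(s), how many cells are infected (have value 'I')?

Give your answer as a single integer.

Step 0 (initial): 3 infected
Step 1: +6 new -> 9 infected
Step 2: +5 new -> 14 infected
Step 3: +4 new -> 18 infected
Step 4: +5 new -> 23 infected
Step 5: +4 new -> 27 infected

Answer: 27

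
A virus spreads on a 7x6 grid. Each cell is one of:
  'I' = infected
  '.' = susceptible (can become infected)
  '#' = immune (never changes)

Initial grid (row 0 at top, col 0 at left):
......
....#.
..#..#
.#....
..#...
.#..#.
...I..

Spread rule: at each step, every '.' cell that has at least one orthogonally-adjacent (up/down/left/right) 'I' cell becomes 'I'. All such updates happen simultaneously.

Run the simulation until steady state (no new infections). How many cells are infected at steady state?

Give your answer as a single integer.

Answer: 35

Derivation:
Step 0 (initial): 1 infected
Step 1: +3 new -> 4 infected
Step 2: +4 new -> 8 infected
Step 3: +4 new -> 12 infected
Step 4: +5 new -> 17 infected
Step 5: +4 new -> 21 infected
Step 6: +4 new -> 25 infected
Step 7: +4 new -> 29 infected
Step 8: +4 new -> 33 infected
Step 9: +2 new -> 35 infected
Step 10: +0 new -> 35 infected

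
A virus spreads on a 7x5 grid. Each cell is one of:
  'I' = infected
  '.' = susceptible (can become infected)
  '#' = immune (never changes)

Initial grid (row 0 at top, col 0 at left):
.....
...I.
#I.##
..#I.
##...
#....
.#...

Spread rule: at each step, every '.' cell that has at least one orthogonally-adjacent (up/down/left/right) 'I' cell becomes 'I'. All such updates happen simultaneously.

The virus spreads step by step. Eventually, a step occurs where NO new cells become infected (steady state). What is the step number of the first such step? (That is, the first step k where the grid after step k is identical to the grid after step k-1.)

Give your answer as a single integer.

Step 0 (initial): 3 infected
Step 1: +8 new -> 11 infected
Step 2: +8 new -> 19 infected
Step 3: +4 new -> 23 infected
Step 4: +3 new -> 26 infected
Step 5: +0 new -> 26 infected

Answer: 5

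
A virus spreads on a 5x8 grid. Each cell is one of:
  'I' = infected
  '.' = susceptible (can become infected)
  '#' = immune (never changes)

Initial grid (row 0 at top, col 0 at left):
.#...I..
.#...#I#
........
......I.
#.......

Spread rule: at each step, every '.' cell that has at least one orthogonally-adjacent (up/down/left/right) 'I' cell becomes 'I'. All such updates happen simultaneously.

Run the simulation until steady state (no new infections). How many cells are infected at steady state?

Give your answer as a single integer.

Answer: 35

Derivation:
Step 0 (initial): 3 infected
Step 1: +6 new -> 9 infected
Step 2: +8 new -> 17 infected
Step 3: +5 new -> 22 infected
Step 4: +4 new -> 26 infected
Step 5: +3 new -> 29 infected
Step 6: +3 new -> 32 infected
Step 7: +1 new -> 33 infected
Step 8: +1 new -> 34 infected
Step 9: +1 new -> 35 infected
Step 10: +0 new -> 35 infected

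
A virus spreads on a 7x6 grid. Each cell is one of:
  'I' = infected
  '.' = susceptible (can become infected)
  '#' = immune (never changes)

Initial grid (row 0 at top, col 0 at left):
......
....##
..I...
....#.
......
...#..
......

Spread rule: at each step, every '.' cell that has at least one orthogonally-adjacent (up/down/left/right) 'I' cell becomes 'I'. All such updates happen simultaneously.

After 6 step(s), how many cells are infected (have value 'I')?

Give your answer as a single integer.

Answer: 37

Derivation:
Step 0 (initial): 1 infected
Step 1: +4 new -> 5 infected
Step 2: +8 new -> 13 infected
Step 3: +8 new -> 21 infected
Step 4: +7 new -> 28 infected
Step 5: +6 new -> 34 infected
Step 6: +3 new -> 37 infected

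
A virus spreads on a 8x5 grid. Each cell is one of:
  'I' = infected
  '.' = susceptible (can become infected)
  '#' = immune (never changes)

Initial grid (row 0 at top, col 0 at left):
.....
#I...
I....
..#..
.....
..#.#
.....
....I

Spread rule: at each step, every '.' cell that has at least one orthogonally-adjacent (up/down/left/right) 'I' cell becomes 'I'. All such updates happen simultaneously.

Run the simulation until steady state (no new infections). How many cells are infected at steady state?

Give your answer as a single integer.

Answer: 36

Derivation:
Step 0 (initial): 3 infected
Step 1: +6 new -> 9 infected
Step 2: +8 new -> 17 infected
Step 3: +8 new -> 25 infected
Step 4: +9 new -> 34 infected
Step 5: +2 new -> 36 infected
Step 6: +0 new -> 36 infected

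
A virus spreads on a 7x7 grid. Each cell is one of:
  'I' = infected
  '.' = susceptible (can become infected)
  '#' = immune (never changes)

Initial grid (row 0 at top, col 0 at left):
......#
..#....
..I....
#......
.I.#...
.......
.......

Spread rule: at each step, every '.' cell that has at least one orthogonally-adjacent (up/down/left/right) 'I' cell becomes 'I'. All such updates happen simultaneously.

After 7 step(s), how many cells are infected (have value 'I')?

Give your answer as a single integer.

Step 0 (initial): 2 infected
Step 1: +7 new -> 9 infected
Step 2: +8 new -> 17 infected
Step 3: +9 new -> 26 infected
Step 4: +9 new -> 35 infected
Step 5: +6 new -> 41 infected
Step 6: +3 new -> 44 infected
Step 7: +1 new -> 45 infected

Answer: 45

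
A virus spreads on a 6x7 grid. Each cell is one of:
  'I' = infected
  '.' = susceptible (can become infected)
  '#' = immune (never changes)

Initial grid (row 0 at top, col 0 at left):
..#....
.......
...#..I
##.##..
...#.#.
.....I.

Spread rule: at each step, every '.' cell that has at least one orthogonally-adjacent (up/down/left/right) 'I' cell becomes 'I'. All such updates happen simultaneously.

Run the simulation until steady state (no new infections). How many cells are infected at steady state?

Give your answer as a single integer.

Step 0 (initial): 2 infected
Step 1: +5 new -> 7 infected
Step 2: +7 new -> 14 infected
Step 3: +3 new -> 17 infected
Step 4: +4 new -> 21 infected
Step 5: +5 new -> 26 infected
Step 6: +3 new -> 29 infected
Step 7: +3 new -> 32 infected
Step 8: +2 new -> 34 infected
Step 9: +0 new -> 34 infected

Answer: 34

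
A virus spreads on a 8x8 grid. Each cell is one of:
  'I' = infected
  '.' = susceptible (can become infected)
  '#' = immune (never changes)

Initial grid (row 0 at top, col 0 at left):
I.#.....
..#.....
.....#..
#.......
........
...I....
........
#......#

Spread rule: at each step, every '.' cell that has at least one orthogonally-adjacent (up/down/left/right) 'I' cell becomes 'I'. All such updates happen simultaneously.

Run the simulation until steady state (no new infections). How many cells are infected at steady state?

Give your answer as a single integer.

Step 0 (initial): 2 infected
Step 1: +6 new -> 8 infected
Step 2: +10 new -> 18 infected
Step 3: +12 new -> 30 infected
Step 4: +12 new -> 42 infected
Step 5: +6 new -> 48 infected
Step 6: +4 new -> 52 infected
Step 7: +3 new -> 55 infected
Step 8: +2 new -> 57 infected
Step 9: +1 new -> 58 infected
Step 10: +0 new -> 58 infected

Answer: 58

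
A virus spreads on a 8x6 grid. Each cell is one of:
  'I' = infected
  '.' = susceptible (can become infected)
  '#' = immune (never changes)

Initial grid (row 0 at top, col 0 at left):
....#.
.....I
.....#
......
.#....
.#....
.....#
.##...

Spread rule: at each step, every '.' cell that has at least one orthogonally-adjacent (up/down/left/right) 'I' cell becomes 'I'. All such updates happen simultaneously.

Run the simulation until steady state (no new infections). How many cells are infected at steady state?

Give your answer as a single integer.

Step 0 (initial): 1 infected
Step 1: +2 new -> 3 infected
Step 2: +2 new -> 5 infected
Step 3: +4 new -> 9 infected
Step 4: +6 new -> 15 infected
Step 5: +7 new -> 22 infected
Step 6: +7 new -> 29 infected
Step 7: +4 new -> 33 infected
Step 8: +4 new -> 37 infected
Step 9: +2 new -> 39 infected
Step 10: +1 new -> 40 infected
Step 11: +1 new -> 41 infected
Step 12: +0 new -> 41 infected

Answer: 41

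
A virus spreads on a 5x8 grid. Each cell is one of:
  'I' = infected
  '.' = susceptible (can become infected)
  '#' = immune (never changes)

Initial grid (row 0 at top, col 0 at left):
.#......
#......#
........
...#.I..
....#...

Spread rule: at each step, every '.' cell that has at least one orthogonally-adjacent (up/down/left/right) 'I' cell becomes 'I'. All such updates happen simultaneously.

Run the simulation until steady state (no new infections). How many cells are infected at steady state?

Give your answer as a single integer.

Step 0 (initial): 1 infected
Step 1: +4 new -> 5 infected
Step 2: +5 new -> 10 infected
Step 3: +6 new -> 16 infected
Step 4: +4 new -> 20 infected
Step 5: +5 new -> 25 infected
Step 6: +5 new -> 30 infected
Step 7: +3 new -> 33 infected
Step 8: +1 new -> 34 infected
Step 9: +0 new -> 34 infected

Answer: 34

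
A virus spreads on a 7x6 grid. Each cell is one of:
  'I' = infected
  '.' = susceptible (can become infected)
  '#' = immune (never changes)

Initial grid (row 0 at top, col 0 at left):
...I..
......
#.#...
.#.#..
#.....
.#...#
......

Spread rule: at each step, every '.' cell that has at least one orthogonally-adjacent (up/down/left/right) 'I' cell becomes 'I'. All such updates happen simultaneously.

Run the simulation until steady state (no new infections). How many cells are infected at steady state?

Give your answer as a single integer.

Step 0 (initial): 1 infected
Step 1: +3 new -> 4 infected
Step 2: +5 new -> 9 infected
Step 3: +4 new -> 13 infected
Step 4: +4 new -> 17 infected
Step 5: +2 new -> 19 infected
Step 6: +3 new -> 22 infected
Step 7: +3 new -> 25 infected
Step 8: +5 new -> 30 infected
Step 9: +1 new -> 31 infected
Step 10: +1 new -> 32 infected
Step 11: +1 new -> 33 infected
Step 12: +1 new -> 34 infected
Step 13: +0 new -> 34 infected

Answer: 34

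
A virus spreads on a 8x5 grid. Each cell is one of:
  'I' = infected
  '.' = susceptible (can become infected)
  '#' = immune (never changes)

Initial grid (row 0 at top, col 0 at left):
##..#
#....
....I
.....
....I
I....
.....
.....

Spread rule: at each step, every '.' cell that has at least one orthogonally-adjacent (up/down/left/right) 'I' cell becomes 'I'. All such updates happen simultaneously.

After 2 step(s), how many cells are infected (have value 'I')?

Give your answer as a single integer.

Answer: 22

Derivation:
Step 0 (initial): 3 infected
Step 1: +8 new -> 11 infected
Step 2: +11 new -> 22 infected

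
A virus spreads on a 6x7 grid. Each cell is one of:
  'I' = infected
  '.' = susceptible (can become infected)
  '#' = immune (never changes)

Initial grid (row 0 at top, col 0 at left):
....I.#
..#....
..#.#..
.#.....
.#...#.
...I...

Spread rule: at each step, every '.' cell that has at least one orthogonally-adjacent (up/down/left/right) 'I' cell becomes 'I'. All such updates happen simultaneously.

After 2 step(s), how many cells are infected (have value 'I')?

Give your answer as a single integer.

Answer: 16

Derivation:
Step 0 (initial): 2 infected
Step 1: +6 new -> 8 infected
Step 2: +8 new -> 16 infected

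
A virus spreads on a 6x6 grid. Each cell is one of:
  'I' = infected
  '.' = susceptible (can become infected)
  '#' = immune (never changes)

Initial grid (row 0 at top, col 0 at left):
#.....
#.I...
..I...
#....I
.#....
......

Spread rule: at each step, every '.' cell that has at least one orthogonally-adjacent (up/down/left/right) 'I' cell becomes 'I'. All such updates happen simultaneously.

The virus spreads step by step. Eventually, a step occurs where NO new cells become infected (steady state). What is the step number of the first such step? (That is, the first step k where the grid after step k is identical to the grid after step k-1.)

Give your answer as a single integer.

Answer: 7

Derivation:
Step 0 (initial): 3 infected
Step 1: +9 new -> 12 infected
Step 2: +11 new -> 23 infected
Step 3: +5 new -> 28 infected
Step 4: +2 new -> 30 infected
Step 5: +1 new -> 31 infected
Step 6: +1 new -> 32 infected
Step 7: +0 new -> 32 infected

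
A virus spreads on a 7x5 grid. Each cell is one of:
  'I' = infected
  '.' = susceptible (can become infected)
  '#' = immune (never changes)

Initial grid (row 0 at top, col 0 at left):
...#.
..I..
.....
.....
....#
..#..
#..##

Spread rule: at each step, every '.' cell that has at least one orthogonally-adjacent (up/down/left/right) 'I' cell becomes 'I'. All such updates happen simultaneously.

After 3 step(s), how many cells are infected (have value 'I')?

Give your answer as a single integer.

Answer: 18

Derivation:
Step 0 (initial): 1 infected
Step 1: +4 new -> 5 infected
Step 2: +6 new -> 11 infected
Step 3: +7 new -> 18 infected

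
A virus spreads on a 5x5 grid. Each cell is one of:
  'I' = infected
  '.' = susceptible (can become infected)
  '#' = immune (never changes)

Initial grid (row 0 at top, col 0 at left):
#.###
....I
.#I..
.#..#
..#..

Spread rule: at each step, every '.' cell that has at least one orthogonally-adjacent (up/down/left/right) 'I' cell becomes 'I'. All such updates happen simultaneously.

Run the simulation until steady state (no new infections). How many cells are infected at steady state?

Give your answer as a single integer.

Step 0 (initial): 2 infected
Step 1: +5 new -> 7 infected
Step 2: +2 new -> 9 infected
Step 3: +3 new -> 12 infected
Step 4: +2 new -> 14 infected
Step 5: +1 new -> 15 infected
Step 6: +1 new -> 16 infected
Step 7: +1 new -> 17 infected
Step 8: +0 new -> 17 infected

Answer: 17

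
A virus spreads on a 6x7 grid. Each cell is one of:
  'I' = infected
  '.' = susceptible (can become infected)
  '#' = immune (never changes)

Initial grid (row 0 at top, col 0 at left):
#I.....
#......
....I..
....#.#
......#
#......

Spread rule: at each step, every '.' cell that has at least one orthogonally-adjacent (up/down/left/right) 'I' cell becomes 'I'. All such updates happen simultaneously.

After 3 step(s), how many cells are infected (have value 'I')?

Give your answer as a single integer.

Answer: 24

Derivation:
Step 0 (initial): 2 infected
Step 1: +5 new -> 7 infected
Step 2: +10 new -> 17 infected
Step 3: +7 new -> 24 infected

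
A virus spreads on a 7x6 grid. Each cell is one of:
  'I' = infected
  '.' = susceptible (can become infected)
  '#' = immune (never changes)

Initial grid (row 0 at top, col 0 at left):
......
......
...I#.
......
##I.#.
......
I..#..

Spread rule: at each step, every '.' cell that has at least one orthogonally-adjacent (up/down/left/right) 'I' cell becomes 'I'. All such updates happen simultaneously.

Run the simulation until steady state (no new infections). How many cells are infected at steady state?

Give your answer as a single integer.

Answer: 37

Derivation:
Step 0 (initial): 3 infected
Step 1: +8 new -> 11 infected
Step 2: +9 new -> 20 infected
Step 3: +8 new -> 28 infected
Step 4: +7 new -> 35 infected
Step 5: +2 new -> 37 infected
Step 6: +0 new -> 37 infected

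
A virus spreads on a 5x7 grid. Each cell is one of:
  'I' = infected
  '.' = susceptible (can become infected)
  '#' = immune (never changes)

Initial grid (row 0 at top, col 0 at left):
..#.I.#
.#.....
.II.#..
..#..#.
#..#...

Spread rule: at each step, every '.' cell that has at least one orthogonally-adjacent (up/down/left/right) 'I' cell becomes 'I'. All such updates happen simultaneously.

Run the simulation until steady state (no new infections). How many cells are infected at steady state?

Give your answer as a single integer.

Step 0 (initial): 3 infected
Step 1: +7 new -> 10 infected
Step 2: +6 new -> 16 infected
Step 3: +5 new -> 21 infected
Step 4: +3 new -> 24 infected
Step 5: +2 new -> 26 infected
Step 6: +1 new -> 27 infected
Step 7: +0 new -> 27 infected

Answer: 27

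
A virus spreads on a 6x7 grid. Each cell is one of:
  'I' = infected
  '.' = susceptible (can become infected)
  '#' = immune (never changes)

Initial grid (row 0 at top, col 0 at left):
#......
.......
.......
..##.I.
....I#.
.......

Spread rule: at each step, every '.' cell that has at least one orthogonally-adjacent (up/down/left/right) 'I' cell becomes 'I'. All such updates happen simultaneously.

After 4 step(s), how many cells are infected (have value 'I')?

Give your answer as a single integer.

Step 0 (initial): 2 infected
Step 1: +5 new -> 7 infected
Step 2: +7 new -> 14 infected
Step 3: +7 new -> 21 infected
Step 4: +7 new -> 28 infected

Answer: 28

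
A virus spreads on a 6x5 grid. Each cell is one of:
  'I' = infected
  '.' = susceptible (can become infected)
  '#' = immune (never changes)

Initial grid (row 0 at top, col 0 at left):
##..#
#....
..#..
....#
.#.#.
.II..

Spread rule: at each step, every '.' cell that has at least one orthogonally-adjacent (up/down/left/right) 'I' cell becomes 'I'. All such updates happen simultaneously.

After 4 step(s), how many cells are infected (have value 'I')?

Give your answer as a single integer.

Answer: 15

Derivation:
Step 0 (initial): 2 infected
Step 1: +3 new -> 5 infected
Step 2: +3 new -> 8 infected
Step 3: +4 new -> 12 infected
Step 4: +3 new -> 15 infected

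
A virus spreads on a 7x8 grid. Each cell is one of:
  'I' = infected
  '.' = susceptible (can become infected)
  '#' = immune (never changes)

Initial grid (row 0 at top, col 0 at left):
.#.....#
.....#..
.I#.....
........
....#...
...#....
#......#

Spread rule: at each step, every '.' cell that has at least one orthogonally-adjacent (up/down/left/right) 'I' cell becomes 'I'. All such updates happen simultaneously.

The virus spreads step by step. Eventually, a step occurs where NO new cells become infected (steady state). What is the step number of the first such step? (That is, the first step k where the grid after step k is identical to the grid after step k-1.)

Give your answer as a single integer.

Answer: 10

Derivation:
Step 0 (initial): 1 infected
Step 1: +3 new -> 4 infected
Step 2: +5 new -> 9 infected
Step 3: +7 new -> 16 infected
Step 4: +8 new -> 24 infected
Step 5: +4 new -> 28 infected
Step 6: +5 new -> 33 infected
Step 7: +6 new -> 39 infected
Step 8: +6 new -> 45 infected
Step 9: +3 new -> 48 infected
Step 10: +0 new -> 48 infected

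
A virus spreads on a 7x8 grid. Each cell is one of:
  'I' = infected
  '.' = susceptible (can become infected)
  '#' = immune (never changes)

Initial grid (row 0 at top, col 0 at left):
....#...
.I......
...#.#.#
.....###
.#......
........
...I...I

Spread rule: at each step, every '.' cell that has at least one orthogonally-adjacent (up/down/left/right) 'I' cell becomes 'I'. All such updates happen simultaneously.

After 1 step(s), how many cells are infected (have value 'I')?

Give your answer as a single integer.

Answer: 12

Derivation:
Step 0 (initial): 3 infected
Step 1: +9 new -> 12 infected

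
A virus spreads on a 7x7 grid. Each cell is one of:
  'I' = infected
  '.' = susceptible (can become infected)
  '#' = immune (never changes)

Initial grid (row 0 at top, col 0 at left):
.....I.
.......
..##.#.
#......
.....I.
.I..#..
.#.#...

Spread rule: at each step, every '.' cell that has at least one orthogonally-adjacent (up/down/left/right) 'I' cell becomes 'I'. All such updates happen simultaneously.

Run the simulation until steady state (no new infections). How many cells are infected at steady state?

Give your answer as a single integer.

Answer: 42

Derivation:
Step 0 (initial): 3 infected
Step 1: +10 new -> 13 infected
Step 2: +14 new -> 27 infected
Step 3: +9 new -> 36 infected
Step 4: +4 new -> 40 infected
Step 5: +2 new -> 42 infected
Step 6: +0 new -> 42 infected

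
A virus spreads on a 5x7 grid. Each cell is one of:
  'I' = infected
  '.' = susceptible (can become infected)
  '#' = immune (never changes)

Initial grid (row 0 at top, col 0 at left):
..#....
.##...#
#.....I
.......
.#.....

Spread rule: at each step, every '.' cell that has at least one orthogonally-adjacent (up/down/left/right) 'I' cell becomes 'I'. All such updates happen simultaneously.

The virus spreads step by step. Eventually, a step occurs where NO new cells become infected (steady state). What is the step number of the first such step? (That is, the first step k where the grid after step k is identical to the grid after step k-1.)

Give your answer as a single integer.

Step 0 (initial): 1 infected
Step 1: +2 new -> 3 infected
Step 2: +4 new -> 7 infected
Step 3: +5 new -> 12 infected
Step 4: +6 new -> 18 infected
Step 5: +4 new -> 22 infected
Step 6: +2 new -> 24 infected
Step 7: +1 new -> 25 infected
Step 8: +1 new -> 26 infected
Step 9: +0 new -> 26 infected

Answer: 9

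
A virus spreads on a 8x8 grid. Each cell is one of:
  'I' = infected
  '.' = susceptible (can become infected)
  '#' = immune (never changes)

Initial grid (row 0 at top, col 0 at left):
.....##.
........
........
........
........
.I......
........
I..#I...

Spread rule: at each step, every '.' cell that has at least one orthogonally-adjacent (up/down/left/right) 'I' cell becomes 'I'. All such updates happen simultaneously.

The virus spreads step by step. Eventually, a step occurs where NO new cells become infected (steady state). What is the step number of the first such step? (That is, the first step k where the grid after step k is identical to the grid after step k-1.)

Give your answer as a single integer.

Step 0 (initial): 3 infected
Step 1: +8 new -> 11 infected
Step 2: +10 new -> 21 infected
Step 3: +8 new -> 29 infected
Step 4: +8 new -> 37 infected
Step 5: +8 new -> 45 infected
Step 6: +7 new -> 52 infected
Step 7: +5 new -> 57 infected
Step 8: +2 new -> 59 infected
Step 9: +1 new -> 60 infected
Step 10: +1 new -> 61 infected
Step 11: +0 new -> 61 infected

Answer: 11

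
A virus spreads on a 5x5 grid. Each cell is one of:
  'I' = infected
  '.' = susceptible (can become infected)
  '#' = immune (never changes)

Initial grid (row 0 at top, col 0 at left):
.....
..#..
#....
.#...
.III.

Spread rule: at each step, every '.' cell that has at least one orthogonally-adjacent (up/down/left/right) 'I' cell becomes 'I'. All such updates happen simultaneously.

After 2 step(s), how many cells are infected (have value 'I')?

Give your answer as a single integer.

Answer: 11

Derivation:
Step 0 (initial): 3 infected
Step 1: +4 new -> 7 infected
Step 2: +4 new -> 11 infected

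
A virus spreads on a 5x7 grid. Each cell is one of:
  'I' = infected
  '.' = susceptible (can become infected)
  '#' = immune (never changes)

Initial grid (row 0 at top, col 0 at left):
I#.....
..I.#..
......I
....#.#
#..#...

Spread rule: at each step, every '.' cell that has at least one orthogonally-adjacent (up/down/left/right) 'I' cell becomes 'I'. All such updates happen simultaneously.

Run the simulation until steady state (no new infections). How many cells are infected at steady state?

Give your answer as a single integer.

Answer: 29

Derivation:
Step 0 (initial): 3 infected
Step 1: +7 new -> 10 infected
Step 2: +9 new -> 19 infected
Step 3: +7 new -> 26 infected
Step 4: +3 new -> 29 infected
Step 5: +0 new -> 29 infected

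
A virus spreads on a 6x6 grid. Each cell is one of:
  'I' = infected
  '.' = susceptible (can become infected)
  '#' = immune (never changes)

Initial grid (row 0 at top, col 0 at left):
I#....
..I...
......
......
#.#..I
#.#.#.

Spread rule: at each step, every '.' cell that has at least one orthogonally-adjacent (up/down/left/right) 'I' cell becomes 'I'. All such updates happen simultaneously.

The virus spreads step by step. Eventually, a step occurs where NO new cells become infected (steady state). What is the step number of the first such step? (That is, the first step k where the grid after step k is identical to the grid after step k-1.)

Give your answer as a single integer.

Step 0 (initial): 3 infected
Step 1: +8 new -> 11 infected
Step 2: +9 new -> 20 infected
Step 3: +7 new -> 27 infected
Step 4: +2 new -> 29 infected
Step 5: +1 new -> 30 infected
Step 6: +0 new -> 30 infected

Answer: 6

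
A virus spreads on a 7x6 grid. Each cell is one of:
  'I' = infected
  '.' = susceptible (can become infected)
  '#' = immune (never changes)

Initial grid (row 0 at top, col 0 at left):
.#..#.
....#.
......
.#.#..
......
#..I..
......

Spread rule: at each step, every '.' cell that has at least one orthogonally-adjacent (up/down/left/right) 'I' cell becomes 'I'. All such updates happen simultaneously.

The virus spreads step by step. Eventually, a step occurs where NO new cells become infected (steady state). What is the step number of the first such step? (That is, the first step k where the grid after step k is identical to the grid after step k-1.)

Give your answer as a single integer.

Step 0 (initial): 1 infected
Step 1: +4 new -> 5 infected
Step 2: +6 new -> 11 infected
Step 3: +6 new -> 17 infected
Step 4: +5 new -> 22 infected
Step 5: +5 new -> 27 infected
Step 6: +5 new -> 32 infected
Step 7: +3 new -> 35 infected
Step 8: +1 new -> 36 infected
Step 9: +0 new -> 36 infected

Answer: 9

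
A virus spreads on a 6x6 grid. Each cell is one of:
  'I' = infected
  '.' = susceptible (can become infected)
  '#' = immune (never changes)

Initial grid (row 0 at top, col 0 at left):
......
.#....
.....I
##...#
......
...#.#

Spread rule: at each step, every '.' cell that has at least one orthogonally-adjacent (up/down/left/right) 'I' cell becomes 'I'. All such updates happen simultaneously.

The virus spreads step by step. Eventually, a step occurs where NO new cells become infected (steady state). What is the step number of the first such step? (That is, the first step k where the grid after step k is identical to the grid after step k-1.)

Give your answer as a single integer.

Answer: 9

Derivation:
Step 0 (initial): 1 infected
Step 1: +2 new -> 3 infected
Step 2: +4 new -> 7 infected
Step 3: +5 new -> 12 infected
Step 4: +7 new -> 19 infected
Step 5: +3 new -> 22 infected
Step 6: +4 new -> 26 infected
Step 7: +3 new -> 29 infected
Step 8: +1 new -> 30 infected
Step 9: +0 new -> 30 infected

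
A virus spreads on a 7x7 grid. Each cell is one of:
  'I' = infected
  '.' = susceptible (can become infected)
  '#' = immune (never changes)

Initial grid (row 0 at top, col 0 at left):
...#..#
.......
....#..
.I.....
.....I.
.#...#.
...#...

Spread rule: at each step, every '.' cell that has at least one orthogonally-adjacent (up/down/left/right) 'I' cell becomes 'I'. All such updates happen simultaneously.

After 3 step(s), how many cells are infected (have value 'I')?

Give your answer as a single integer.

Step 0 (initial): 2 infected
Step 1: +7 new -> 9 infected
Step 2: +12 new -> 21 infected
Step 3: +11 new -> 32 infected

Answer: 32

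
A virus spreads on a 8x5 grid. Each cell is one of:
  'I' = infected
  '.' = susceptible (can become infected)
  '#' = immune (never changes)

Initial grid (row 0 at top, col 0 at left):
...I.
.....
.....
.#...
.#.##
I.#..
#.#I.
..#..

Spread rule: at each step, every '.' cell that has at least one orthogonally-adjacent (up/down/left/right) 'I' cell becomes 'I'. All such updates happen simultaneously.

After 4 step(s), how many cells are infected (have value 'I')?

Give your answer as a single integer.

Step 0 (initial): 3 infected
Step 1: +8 new -> 11 infected
Step 2: +8 new -> 19 infected
Step 3: +7 new -> 26 infected
Step 4: +5 new -> 31 infected

Answer: 31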